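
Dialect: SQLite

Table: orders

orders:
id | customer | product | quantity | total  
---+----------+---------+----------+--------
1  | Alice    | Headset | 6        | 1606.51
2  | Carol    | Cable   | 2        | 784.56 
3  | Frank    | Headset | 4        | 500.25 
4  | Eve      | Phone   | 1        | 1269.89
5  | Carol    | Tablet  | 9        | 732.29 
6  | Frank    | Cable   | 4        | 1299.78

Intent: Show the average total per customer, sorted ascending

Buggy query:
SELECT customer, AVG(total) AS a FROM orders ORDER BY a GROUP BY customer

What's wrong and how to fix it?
Bug: GROUP BY must precede ORDER BY

Fix: Move ORDER BY to the end, after GROUP BY

Corrected query:
SELECT customer, AVG(total) AS a FROM orders GROUP BY customer ORDER BY a

Result:
customer | a      
---------+--------
Carol    | 758.425
Frank    | 900.015
Eve      | 1269.89
Alice    | 1606.51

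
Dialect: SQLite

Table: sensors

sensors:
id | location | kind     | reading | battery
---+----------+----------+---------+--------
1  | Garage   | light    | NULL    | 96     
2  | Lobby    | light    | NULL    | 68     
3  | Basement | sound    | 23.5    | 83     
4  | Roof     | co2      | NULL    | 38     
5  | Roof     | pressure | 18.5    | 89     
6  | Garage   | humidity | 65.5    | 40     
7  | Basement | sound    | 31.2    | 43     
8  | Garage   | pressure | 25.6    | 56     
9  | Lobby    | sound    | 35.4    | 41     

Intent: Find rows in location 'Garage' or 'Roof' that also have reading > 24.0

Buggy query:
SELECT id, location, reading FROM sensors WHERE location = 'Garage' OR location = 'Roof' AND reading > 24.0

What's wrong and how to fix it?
Bug: Without parentheses, AND is evaluated before OR, so the reading filter only applies to the 'Roof' branch

Fix: Group the OR with parentheses (or use IN), then AND the threshold

Corrected query:
SELECT id, location, reading FROM sensors WHERE (location = 'Garage' OR location = 'Roof') AND reading > 24.0

Result:
id | location | reading
---+----------+--------
6  | Garage   | 65.5   
8  | Garage   | 25.6   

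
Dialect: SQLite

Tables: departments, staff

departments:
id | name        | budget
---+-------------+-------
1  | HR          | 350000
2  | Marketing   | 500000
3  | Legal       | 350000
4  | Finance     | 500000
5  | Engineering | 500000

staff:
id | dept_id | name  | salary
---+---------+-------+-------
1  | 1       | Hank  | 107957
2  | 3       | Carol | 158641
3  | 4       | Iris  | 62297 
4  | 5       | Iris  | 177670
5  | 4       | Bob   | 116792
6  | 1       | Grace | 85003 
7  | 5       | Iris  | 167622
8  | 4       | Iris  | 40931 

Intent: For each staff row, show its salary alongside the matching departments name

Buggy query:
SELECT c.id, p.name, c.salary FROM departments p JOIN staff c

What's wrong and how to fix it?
Bug: Missing join condition: each staff row is matched to all departments rows instead of just its own

Fix: Specify the join condition linking the foreign key to the parent id

Corrected query:
SELECT c.id, p.name, c.salary FROM departments p JOIN staff c ON c.dept_id = p.id

Result:
id | name        | salary
---+-------------+-------
1  | HR          | 107957
2  | Legal       | 158641
3  | Finance     | 62297 
4  | Engineering | 177670
5  | Finance     | 116792
6  | HR          | 85003 
7  | Engineering | 167622
8  | Finance     | 40931 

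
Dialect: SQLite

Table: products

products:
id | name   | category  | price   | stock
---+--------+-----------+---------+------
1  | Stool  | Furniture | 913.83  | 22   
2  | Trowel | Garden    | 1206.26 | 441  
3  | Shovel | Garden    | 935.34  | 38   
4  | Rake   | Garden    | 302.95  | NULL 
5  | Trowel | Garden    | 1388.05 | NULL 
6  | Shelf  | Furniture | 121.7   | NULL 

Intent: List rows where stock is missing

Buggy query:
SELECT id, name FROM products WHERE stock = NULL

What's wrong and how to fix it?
Bug: '= NULL' is always unknown in SQL three-valued logic, so no rows match

Fix: Use IS NULL to test for NULL

Corrected query:
SELECT id, name FROM products WHERE stock IS NULL

Result:
id | name  
---+-------
4  | Rake  
5  | Trowel
6  | Shelf 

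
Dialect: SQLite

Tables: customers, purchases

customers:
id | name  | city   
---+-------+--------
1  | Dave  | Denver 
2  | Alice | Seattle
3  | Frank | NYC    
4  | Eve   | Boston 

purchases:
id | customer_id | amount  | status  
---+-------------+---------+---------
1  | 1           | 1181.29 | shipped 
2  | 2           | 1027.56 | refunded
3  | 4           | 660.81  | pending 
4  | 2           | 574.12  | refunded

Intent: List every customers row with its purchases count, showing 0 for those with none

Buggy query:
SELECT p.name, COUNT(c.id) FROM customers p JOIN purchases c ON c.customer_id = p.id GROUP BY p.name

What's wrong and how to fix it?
Bug: An inner join excludes parents with zero children

Fix: Switch to LEFT JOIN to retain unmatched parent rows

Corrected query:
SELECT p.name, COUNT(c.id) FROM customers p LEFT JOIN purchases c ON c.customer_id = p.id GROUP BY p.name

Result:
name  | COUNT(c.id)
------+------------
Alice | 2          
Dave  | 1          
Eve   | 1          
Frank | 0          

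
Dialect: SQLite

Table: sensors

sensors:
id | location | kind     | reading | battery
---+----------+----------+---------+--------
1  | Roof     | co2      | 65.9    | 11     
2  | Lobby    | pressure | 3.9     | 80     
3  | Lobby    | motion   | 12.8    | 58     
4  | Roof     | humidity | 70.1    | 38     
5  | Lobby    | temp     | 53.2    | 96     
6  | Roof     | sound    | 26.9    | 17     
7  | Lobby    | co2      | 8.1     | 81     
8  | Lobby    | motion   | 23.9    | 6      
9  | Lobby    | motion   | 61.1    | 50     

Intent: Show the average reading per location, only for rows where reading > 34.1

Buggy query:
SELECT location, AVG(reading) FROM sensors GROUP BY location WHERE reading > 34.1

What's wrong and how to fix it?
Bug: Row-level WHERE must come before GROUP BY in the clause order

Fix: Place WHERE between FROM and GROUP BY

Corrected query:
SELECT location, AVG(reading) FROM sensors WHERE reading > 34.1 GROUP BY location

Result:
location | AVG(reading)
---------+-------------
Lobby    | 57.15       
Roof     | 68          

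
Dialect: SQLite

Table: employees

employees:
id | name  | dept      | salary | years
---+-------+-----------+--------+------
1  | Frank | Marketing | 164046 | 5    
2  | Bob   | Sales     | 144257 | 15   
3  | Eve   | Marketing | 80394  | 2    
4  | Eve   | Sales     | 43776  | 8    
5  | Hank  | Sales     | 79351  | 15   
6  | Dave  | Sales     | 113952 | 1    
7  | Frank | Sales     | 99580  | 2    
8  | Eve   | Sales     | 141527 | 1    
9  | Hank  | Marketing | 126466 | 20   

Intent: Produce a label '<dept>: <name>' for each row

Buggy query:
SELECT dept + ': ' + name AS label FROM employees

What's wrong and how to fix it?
Bug: '+' is numeric addition; on text columns SQLite converts them to 0 instead of concatenating

Fix: Replace + with || to concatenate text

Corrected query:
SELECT dept || ': ' || name AS label FROM employees

Result:
label           
----------------
Marketing: Frank
Sales: Bob      
Marketing: Eve  
Sales: Eve      
Sales: Hank     
Sales: Dave     
Sales: Frank    
Sales: Eve      
Marketing: Hank 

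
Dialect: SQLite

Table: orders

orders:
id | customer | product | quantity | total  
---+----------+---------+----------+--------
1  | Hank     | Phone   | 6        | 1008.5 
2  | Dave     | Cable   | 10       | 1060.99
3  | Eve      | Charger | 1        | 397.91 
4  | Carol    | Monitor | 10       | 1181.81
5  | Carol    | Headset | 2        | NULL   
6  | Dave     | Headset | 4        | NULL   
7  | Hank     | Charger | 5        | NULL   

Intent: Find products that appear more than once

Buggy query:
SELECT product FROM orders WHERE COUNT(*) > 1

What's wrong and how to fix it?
Bug: COUNT(*) is an aggregate and cannot be used in WHERE

Fix: GROUP BY product, then filter groups with HAVING COUNT(*) > 1

Corrected query:
SELECT product FROM orders GROUP BY product HAVING COUNT(*) > 1

Result:
product
-------
Charger
Headset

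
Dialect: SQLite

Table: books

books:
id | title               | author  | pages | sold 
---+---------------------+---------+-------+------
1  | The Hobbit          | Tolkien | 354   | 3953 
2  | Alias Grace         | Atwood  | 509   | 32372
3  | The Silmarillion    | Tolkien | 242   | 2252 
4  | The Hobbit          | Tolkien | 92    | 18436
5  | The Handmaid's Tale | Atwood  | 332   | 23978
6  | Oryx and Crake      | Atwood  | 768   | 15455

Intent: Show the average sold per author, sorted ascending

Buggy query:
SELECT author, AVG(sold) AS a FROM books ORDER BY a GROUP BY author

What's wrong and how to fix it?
Bug: ORDER BY appears before GROUP BY; SQL clause order requires GROUP BY first

Fix: Move ORDER BY to the end, after GROUP BY

Corrected query:
SELECT author, AVG(sold) AS a FROM books GROUP BY author ORDER BY a

Result:
author  | a          
--------+------------
Tolkien | 8213.666667
Atwood  | 23935      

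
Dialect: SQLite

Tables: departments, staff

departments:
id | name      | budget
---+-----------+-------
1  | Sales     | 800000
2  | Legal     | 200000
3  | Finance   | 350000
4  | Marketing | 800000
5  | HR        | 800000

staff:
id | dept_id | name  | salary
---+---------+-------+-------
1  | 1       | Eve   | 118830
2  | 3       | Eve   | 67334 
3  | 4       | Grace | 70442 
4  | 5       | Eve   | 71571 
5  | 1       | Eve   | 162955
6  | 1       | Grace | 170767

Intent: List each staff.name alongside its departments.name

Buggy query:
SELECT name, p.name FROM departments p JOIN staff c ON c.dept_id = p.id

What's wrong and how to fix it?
Bug: Both tables have a 'name' column; the unqualified reference is ambiguous

Fix: Qualify the column with its table alias (c.name)

Corrected query:
SELECT c.name, p.name FROM departments p JOIN staff c ON c.dept_id = p.id

Result:
name  | name     
------+----------
Eve   | Sales    
Eve   | Finance  
Grace | Marketing
Eve   | HR       
Eve   | Sales    
Grace | Sales    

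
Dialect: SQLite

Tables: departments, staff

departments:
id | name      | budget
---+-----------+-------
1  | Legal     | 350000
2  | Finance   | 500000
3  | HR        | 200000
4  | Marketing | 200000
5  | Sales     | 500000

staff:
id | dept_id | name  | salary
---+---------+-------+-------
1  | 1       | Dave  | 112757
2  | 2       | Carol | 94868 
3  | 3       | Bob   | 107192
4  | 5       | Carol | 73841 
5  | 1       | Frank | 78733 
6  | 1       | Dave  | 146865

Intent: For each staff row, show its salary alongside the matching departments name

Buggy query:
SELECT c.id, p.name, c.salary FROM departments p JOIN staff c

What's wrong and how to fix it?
Bug: JOIN with no ON clause produces a cartesian product; every staff row pairs with every departments row

Fix: Specify the join condition linking the foreign key to the parent id

Corrected query:
SELECT c.id, p.name, c.salary FROM departments p JOIN staff c ON c.dept_id = p.id

Result:
id | name    | salary
---+---------+-------
1  | Legal   | 112757
2  | Finance | 94868 
3  | HR      | 107192
4  | Sales   | 73841 
5  | Legal   | 78733 
6  | Legal   | 146865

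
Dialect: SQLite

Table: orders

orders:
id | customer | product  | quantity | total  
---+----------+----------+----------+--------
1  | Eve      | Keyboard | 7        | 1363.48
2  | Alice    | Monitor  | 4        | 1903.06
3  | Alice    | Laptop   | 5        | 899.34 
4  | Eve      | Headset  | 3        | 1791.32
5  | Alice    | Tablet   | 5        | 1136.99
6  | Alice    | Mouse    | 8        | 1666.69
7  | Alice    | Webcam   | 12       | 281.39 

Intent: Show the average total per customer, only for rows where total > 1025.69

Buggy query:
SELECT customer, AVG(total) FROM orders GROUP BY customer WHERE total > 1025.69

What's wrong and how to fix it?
Bug: Row-level WHERE must come before GROUP BY in the clause order

Fix: Move the WHERE clause before GROUP BY

Corrected query:
SELECT customer, AVG(total) FROM orders WHERE total > 1025.69 GROUP BY customer

Result:
customer | AVG(total) 
---------+------------
Alice    | 1568.913333
Eve      | 1577.4     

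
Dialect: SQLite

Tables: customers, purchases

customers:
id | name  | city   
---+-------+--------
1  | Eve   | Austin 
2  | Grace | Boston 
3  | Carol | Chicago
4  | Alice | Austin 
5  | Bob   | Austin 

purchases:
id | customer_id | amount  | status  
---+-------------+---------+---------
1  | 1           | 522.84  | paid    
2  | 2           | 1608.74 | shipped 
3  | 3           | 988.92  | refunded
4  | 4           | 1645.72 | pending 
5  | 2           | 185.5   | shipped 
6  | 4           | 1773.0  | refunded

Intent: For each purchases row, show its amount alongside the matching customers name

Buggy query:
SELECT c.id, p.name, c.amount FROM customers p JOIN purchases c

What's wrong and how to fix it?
Bug: JOIN with no ON clause produces a cartesian product; every purchases row pairs with every customers row

Fix: Add ON c.customer_id = p.id to the JOIN

Corrected query:
SELECT c.id, p.name, c.amount FROM customers p JOIN purchases c ON c.customer_id = p.id

Result:
id | name  | amount 
---+-------+--------
1  | Eve   | 522.84 
2  | Grace | 1608.74
3  | Carol | 988.92 
4  | Alice | 1645.72
5  | Grace | 185.5  
6  | Alice | 1773   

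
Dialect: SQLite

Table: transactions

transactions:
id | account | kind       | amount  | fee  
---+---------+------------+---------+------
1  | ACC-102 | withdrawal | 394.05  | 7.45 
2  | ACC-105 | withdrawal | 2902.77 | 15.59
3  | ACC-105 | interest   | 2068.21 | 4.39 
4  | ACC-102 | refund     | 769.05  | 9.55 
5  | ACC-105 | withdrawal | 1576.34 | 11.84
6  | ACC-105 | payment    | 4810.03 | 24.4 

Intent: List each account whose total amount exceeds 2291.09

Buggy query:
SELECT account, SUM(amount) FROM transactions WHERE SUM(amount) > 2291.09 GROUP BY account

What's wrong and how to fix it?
Bug: Aggregate functions cannot appear in a WHERE clause

Fix: Move the aggregate condition to a HAVING clause

Corrected query:
SELECT account, SUM(amount) FROM transactions GROUP BY account HAVING SUM(amount) > 2291.09

Result:
account | SUM(amount)
--------+------------
ACC-105 | 11357.35   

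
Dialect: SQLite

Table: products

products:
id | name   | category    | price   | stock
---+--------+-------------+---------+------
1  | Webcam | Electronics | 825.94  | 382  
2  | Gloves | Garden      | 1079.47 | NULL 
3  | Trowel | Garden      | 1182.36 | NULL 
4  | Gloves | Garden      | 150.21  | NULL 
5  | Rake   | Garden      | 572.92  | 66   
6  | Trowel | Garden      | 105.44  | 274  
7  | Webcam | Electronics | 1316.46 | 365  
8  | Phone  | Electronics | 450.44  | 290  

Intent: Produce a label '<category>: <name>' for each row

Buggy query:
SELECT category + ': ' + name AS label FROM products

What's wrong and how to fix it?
Bug: SQLite uses || for string concatenation; + coerces text to numbers (yielding 0)

Fix: Replace + with || to concatenate text

Corrected query:
SELECT category || ': ' || name AS label FROM products

Result:
label              
-------------------
Electronics: Webcam
Garden: Gloves     
Garden: Trowel     
Garden: Gloves     
Garden: Rake       
Garden: Trowel     
Electronics: Webcam
Electronics: Phone 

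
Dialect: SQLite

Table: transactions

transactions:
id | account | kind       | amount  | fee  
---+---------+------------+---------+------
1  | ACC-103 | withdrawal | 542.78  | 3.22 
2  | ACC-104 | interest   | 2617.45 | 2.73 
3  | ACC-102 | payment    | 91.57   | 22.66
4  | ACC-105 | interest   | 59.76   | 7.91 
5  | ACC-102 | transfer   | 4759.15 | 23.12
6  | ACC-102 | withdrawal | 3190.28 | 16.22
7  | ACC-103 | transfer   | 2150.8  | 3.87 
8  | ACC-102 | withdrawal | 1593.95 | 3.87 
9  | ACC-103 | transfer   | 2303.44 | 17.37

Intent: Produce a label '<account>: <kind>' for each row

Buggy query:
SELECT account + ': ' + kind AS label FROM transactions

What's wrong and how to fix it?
Bug: SQLite uses || for string concatenation; + coerces text to numbers (yielding 0)

Fix: Use the || operator for string concatenation

Corrected query:
SELECT account || ': ' || kind AS label FROM transactions

Result:
label              
-------------------
ACC-103: withdrawal
ACC-104: interest  
ACC-102: payment   
ACC-105: interest  
ACC-102: transfer  
ACC-102: withdrawal
ACC-103: transfer  
ACC-102: withdrawal
ACC-103: transfer  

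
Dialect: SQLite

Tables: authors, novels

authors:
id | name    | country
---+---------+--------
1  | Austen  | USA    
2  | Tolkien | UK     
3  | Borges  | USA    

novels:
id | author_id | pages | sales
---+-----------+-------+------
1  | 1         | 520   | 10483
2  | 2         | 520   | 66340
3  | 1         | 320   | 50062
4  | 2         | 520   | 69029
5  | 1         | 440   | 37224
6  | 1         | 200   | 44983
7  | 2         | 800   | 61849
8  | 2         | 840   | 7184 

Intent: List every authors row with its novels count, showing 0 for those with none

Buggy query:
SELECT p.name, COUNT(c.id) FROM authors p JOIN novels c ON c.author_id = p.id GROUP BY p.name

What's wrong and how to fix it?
Bug: INNER JOIN drops authors rows that have no matching novels rows

Fix: Use LEFT JOIN so parents without children still appear (COUNT(c.id) gives 0)

Corrected query:
SELECT p.name, COUNT(c.id) FROM authors p LEFT JOIN novels c ON c.author_id = p.id GROUP BY p.name

Result:
name    | COUNT(c.id)
--------+------------
Austen  | 4          
Borges  | 0          
Tolkien | 4          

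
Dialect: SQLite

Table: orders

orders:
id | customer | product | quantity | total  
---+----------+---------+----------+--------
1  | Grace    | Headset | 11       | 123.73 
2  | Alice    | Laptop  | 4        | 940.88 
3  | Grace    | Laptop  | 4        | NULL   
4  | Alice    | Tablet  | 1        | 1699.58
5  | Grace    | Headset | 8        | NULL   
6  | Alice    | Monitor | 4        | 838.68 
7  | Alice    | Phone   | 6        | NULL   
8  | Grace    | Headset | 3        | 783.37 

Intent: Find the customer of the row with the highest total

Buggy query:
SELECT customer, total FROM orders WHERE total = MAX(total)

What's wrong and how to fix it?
Bug: WHERE is evaluated per row; an aggregate over the whole table isn't defined there

Fix: Use a subquery: WHERE total = (SELECT MAX(total) FROM orders)

Corrected query:
SELECT customer, total FROM orders WHERE total = (SELECT MAX(total) FROM orders)

Result:
customer | total  
---------+--------
Alice    | 1699.58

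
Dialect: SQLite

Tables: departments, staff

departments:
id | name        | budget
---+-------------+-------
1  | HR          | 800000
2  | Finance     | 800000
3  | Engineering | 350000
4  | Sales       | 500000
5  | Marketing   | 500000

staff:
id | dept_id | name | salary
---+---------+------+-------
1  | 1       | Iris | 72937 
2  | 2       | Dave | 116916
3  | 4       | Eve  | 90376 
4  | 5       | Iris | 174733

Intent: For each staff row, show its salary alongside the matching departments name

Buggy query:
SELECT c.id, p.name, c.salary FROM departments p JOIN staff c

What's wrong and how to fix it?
Bug: Missing join condition: each staff row is matched to all departments rows instead of just its own

Fix: Specify the join condition linking the foreign key to the parent id

Corrected query:
SELECT c.id, p.name, c.salary FROM departments p JOIN staff c ON c.dept_id = p.id

Result:
id | name      | salary
---+-----------+-------
1  | HR        | 72937 
2  | Finance   | 116916
3  | Sales     | 90376 
4  | Marketing | 174733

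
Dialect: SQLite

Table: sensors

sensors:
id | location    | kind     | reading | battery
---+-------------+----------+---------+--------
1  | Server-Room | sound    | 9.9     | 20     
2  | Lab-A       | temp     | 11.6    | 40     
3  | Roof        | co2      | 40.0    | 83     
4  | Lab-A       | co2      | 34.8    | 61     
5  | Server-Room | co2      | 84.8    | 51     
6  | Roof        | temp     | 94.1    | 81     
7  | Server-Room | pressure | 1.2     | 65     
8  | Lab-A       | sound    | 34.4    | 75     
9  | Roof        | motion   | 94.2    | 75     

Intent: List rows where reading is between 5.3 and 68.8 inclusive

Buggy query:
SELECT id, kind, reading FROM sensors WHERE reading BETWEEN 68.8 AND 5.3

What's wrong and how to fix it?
Bug: BETWEEN expects the lower bound first; with 68.8 AND 5.3 the range is empty

Fix: Swap the bounds so the smaller value comes first

Corrected query:
SELECT id, kind, reading FROM sensors WHERE reading BETWEEN 5.3 AND 68.8

Result:
id | kind  | reading
---+-------+--------
1  | sound | 9.9    
2  | temp  | 11.6   
3  | co2   | 40     
4  | co2   | 34.8   
8  | sound | 34.4   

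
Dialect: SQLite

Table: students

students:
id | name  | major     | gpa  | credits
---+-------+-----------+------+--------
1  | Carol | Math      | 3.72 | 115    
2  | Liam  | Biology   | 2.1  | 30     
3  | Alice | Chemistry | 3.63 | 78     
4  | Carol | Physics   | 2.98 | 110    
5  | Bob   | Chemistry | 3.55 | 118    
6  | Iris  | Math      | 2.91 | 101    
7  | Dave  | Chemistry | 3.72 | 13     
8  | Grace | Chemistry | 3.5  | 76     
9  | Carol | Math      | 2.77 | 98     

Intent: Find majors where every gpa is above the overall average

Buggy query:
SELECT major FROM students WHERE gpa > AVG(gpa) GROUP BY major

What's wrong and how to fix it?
Bug: AVG() is an aggregate; it can't sit directly in WHERE

Fix: Use a subquery for AVG and a HAVING MIN(...) filter so the condition holds for every row in the group

Corrected query:
SELECT major FROM students GROUP BY major HAVING MIN(gpa) > (SELECT AVG(gpa) FROM students)

Result:
major    
---------
Chemistry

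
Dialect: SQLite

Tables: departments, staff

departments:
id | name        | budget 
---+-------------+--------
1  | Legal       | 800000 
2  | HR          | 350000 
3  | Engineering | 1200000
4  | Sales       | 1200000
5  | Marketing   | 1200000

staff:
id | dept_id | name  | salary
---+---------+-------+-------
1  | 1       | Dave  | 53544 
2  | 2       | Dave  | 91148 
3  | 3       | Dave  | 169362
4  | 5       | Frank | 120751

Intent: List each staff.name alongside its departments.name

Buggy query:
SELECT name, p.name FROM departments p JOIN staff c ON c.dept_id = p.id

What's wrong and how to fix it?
Bug: 'name' exists in both joined tables, so the database can't tell which one is meant

Fix: Qualify the column with its table alias (c.name)

Corrected query:
SELECT c.name, p.name FROM departments p JOIN staff c ON c.dept_id = p.id

Result:
name  | name       
------+------------
Dave  | Legal      
Dave  | HR         
Dave  | Engineering
Frank | Marketing  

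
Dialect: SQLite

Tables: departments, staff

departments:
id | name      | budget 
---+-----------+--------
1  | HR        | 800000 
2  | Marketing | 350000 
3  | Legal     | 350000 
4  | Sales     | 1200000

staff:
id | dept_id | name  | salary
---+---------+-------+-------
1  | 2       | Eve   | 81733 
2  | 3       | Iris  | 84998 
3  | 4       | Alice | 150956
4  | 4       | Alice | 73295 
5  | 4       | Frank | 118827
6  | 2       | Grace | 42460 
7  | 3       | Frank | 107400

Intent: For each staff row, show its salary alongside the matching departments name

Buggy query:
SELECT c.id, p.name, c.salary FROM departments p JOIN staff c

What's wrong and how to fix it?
Bug: JOIN with no ON clause produces a cartesian product; every staff row pairs with every departments row

Fix: Specify the join condition linking the foreign key to the parent id

Corrected query:
SELECT c.id, p.name, c.salary FROM departments p JOIN staff c ON c.dept_id = p.id

Result:
id | name      | salary
---+-----------+-------
1  | Marketing | 81733 
2  | Legal     | 84998 
3  | Sales     | 150956
4  | Sales     | 73295 
5  | Sales     | 118827
6  | Marketing | 42460 
7  | Legal     | 107400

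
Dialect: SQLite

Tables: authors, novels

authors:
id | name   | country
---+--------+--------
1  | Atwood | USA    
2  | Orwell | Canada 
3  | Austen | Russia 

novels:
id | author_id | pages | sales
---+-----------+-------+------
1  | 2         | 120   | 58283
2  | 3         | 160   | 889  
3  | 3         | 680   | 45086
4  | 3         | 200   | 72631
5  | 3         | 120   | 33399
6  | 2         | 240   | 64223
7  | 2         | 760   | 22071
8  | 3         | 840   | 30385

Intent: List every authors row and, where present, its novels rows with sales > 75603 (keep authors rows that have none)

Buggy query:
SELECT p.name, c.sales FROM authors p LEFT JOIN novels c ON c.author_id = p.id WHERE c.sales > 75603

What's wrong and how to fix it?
Bug: Filtering c.sales in WHERE discards the NULL rows produced by LEFT JOIN, turning it into an inner join

Fix: Move the right-table condition into the ON clause so unmatched parents are kept

Corrected query:
SELECT p.name, c.sales FROM authors p LEFT JOIN novels c ON c.author_id = p.id AND c.sales > 75603

Result:
name   | sales
-------+------
Atwood | NULL 
Orwell | NULL 
Austen | NULL 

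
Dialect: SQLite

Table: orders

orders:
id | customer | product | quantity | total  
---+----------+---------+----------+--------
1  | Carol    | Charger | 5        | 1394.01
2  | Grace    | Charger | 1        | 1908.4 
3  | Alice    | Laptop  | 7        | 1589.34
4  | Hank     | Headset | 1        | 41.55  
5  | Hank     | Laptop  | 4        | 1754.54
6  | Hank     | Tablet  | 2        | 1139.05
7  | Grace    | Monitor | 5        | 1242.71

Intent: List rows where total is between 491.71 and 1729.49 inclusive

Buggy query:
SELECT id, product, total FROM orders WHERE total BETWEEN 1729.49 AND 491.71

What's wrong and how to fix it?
Bug: The bounds are reversed; BETWEEN a AND b requires a <= b to match anything

Fix: Write BETWEEN 491.71 AND 1729.49

Corrected query:
SELECT id, product, total FROM orders WHERE total BETWEEN 491.71 AND 1729.49

Result:
id | product | total  
---+---------+--------
1  | Charger | 1394.01
3  | Laptop  | 1589.34
6  | Tablet  | 1139.05
7  | Monitor | 1242.71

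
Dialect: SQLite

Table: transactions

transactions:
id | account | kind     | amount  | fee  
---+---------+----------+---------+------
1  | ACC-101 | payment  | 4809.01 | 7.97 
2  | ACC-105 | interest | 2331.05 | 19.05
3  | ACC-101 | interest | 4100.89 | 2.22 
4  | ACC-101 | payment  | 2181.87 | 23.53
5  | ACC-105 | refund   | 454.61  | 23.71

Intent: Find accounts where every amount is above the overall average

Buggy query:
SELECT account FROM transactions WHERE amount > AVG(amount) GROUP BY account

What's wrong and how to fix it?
Bug: WHERE evaluates per row before aggregation, so AVG() is unavailable

Fix: Use a subquery for AVG and a HAVING MIN(...) filter so the condition holds for every row in the group

Corrected query:
SELECT account FROM transactions GROUP BY account HAVING MIN(amount) > (SELECT AVG(amount) FROM transactions)

Result:
(no rows)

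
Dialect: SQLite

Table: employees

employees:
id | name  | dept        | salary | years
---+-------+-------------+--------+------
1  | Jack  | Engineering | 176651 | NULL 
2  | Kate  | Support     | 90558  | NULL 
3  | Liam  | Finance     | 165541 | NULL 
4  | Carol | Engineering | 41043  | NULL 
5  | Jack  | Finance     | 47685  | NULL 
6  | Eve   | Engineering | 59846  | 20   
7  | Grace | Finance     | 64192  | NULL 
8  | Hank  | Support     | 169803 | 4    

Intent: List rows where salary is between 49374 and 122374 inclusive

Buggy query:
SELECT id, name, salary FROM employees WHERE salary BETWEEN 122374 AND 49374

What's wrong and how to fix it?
Bug: BETWEEN expects the lower bound first; with 122374 AND 49374 the range is empty

Fix: Swap the bounds so the smaller value comes first

Corrected query:
SELECT id, name, salary FROM employees WHERE salary BETWEEN 49374 AND 122374

Result:
id | name  | salary
---+-------+-------
2  | Kate  | 90558 
6  | Eve   | 59846 
7  | Grace | 64192 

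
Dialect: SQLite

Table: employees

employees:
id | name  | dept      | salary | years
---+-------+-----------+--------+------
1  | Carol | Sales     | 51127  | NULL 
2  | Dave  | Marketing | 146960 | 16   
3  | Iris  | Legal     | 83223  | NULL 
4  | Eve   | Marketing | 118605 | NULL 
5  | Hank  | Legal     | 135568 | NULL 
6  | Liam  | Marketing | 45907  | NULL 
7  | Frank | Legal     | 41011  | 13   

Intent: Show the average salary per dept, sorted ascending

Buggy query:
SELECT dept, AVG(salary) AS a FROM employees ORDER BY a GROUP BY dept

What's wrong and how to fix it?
Bug: ORDER BY appears before GROUP BY; SQL clause order requires GROUP BY first

Fix: Reorder: SELECT … FROM … GROUP BY … ORDER BY …

Corrected query:
SELECT dept, AVG(salary) AS a FROM employees GROUP BY dept ORDER BY a

Result:
dept      | a           
----------+-------------
Sales     | 51127       
Legal     | 86600.666667
Marketing | 103824      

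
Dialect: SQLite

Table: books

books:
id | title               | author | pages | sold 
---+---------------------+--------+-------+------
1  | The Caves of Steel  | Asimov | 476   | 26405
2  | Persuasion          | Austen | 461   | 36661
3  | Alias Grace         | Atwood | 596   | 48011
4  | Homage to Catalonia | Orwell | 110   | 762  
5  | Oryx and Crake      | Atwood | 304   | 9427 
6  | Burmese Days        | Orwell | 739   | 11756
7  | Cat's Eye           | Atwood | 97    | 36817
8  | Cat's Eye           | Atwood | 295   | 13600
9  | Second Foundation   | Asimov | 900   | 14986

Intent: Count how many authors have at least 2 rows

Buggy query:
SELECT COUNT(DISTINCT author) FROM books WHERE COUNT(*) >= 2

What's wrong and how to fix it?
Bug: WHERE filters individual rows, not groups, so a group-level COUNT is invalid there

Fix: Use a subquery that GROUPs and filters with HAVING, then count its rows

Corrected query:
SELECT COUNT(*) FROM (SELECT author FROM books GROUP BY author HAVING COUNT(*) >= 2)

Result:
COUNT(*)
--------
3       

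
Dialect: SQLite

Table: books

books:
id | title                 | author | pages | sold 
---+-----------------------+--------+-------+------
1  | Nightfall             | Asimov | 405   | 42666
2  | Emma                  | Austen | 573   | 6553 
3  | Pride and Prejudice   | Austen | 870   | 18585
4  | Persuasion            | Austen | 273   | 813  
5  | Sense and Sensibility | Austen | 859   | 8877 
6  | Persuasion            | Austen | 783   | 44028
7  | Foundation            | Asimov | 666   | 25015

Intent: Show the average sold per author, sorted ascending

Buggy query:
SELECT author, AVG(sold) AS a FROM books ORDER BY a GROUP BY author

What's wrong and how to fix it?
Bug: ORDER BY appears before GROUP BY; SQL clause order requires GROUP BY first

Fix: Reorder: SELECT … FROM … GROUP BY … ORDER BY …

Corrected query:
SELECT author, AVG(sold) AS a FROM books GROUP BY author ORDER BY a

Result:
author | a      
-------+--------
Austen | 15771.2
Asimov | 33840.5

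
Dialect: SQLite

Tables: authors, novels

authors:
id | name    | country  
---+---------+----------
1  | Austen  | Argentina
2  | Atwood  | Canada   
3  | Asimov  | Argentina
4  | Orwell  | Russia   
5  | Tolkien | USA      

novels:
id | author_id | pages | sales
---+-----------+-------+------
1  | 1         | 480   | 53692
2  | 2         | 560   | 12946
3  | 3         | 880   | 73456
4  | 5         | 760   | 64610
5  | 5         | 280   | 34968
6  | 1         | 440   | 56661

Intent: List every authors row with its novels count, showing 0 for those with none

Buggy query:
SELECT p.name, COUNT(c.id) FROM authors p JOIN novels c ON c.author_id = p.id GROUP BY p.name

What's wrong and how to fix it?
Bug: An inner join excludes parents with zero children

Fix: Use LEFT JOIN so parents without children still appear (COUNT(c.id) gives 0)

Corrected query:
SELECT p.name, COUNT(c.id) FROM authors p LEFT JOIN novels c ON c.author_id = p.id GROUP BY p.name

Result:
name    | COUNT(c.id)
--------+------------
Asimov  | 1          
Atwood  | 1          
Austen  | 2          
Orwell  | 0          
Tolkien | 2          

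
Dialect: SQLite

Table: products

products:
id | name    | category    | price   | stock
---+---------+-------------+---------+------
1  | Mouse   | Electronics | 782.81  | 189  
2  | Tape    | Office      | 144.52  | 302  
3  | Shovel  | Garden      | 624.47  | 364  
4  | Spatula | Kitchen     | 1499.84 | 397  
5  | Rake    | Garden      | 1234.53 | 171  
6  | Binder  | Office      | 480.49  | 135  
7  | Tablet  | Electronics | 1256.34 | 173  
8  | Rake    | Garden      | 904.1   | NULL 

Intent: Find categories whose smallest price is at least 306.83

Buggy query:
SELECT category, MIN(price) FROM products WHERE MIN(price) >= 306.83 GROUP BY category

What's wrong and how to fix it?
Bug: Aggregates like MIN are computed per group after WHERE runs

Fix: Use HAVING for the per-group MIN condition

Corrected query:
SELECT category, MIN(price) FROM products GROUP BY category HAVING MIN(price) >= 306.83

Result:
category    | MIN(price)
------------+-----------
Electronics | 782.81    
Garden      | 624.47    
Kitchen     | 1499.84   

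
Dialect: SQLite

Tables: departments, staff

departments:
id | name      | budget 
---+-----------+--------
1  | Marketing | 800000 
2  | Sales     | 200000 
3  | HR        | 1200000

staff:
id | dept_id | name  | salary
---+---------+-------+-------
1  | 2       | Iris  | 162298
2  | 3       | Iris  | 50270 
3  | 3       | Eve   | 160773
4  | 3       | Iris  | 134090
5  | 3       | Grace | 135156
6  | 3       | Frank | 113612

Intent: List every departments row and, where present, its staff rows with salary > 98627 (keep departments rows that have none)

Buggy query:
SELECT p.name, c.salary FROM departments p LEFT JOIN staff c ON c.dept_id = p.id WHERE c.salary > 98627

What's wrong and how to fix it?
Bug: A WHERE condition on the right-hand table after LEFT JOIN drops unmatched parents

Fix: Put 'c.salary > 98627' in the JOIN's ON clause instead of WHERE

Corrected query:
SELECT p.name, c.salary FROM departments p LEFT JOIN staff c ON c.dept_id = p.id AND c.salary > 98627

Result:
name      | salary
----------+-------
Marketing | NULL  
Sales     | 162298
HR        | 113612
HR        | 134090
HR        | 135156
HR        | 160773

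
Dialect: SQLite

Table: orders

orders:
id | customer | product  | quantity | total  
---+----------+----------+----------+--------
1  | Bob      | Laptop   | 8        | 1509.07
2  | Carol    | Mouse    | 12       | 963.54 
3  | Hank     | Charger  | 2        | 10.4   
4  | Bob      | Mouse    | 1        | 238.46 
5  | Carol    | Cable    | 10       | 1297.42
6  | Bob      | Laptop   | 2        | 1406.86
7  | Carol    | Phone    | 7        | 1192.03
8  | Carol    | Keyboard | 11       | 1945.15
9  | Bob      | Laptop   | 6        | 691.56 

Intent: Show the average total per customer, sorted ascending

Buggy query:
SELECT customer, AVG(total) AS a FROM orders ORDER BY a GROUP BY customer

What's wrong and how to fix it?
Bug: GROUP BY must precede ORDER BY

Fix: Move ORDER BY to the end, after GROUP BY

Corrected query:
SELECT customer, AVG(total) AS a FROM orders GROUP BY customer ORDER BY a

Result:
customer | a       
---------+---------
Hank     | 10.4    
Bob      | 961.4875
Carol    | 1349.535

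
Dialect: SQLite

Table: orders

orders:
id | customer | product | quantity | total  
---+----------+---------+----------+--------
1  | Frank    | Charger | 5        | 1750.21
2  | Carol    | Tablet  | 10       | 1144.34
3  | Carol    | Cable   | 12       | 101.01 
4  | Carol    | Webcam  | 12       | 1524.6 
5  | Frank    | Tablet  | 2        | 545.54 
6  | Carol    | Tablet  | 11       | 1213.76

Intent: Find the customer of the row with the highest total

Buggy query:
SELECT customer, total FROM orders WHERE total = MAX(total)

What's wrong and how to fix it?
Bug: WHERE is evaluated per row; an aggregate over the whole table isn't defined there

Fix: Wrap MAX in a scalar subquery so WHERE compares against a single value

Corrected query:
SELECT customer, total FROM orders WHERE total = (SELECT MAX(total) FROM orders)

Result:
customer | total  
---------+--------
Frank    | 1750.21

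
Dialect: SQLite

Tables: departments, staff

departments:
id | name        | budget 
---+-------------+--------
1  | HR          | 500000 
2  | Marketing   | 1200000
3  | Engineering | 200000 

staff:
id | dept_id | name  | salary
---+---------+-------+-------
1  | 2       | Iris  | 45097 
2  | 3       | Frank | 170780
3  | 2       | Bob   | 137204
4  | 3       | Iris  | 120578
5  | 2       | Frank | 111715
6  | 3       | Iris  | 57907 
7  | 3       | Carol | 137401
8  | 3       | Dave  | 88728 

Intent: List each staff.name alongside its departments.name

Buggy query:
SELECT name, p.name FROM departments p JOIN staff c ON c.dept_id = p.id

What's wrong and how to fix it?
Bug: 'name' exists in both joined tables, so the database can't tell which one is meant

Fix: Prefix ambiguous columns with the table alias

Corrected query:
SELECT c.name, p.name FROM departments p JOIN staff c ON c.dept_id = p.id

Result:
name  | name       
------+------------
Iris  | Marketing  
Frank | Engineering
Bob   | Marketing  
Iris  | Engineering
Frank | Marketing  
Iris  | Engineering
Carol | Engineering
Dave  | Engineering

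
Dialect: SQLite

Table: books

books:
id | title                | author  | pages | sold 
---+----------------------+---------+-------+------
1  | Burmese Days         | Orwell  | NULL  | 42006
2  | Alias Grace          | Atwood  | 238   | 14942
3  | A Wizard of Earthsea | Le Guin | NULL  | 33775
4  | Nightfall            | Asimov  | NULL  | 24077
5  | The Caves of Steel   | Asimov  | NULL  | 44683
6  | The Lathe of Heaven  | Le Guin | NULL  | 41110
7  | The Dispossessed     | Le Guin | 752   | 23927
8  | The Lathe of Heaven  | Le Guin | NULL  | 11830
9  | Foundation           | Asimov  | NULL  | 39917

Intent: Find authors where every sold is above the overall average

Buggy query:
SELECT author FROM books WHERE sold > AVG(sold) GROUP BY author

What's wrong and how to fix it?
Bug: WHERE evaluates per row before aggregation, so AVG() is unavailable

Fix: Use a subquery for AVG and a HAVING MIN(...) filter so the condition holds for every row in the group

Corrected query:
SELECT author FROM books GROUP BY author HAVING MIN(sold) > (SELECT AVG(sold) FROM books)

Result:
author
------
Orwell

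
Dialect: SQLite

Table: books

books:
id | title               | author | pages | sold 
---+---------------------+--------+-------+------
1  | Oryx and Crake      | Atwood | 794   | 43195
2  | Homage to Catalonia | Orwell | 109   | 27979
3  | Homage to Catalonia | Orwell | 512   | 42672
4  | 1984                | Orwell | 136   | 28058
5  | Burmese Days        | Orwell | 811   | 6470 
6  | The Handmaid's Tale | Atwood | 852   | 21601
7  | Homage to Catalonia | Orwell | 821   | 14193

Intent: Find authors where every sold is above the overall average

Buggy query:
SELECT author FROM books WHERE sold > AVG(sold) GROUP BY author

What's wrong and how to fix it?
Bug: WHERE evaluates per row before aggregation, so AVG() is unavailable

Fix: Compute the overall average in a scalar subquery and compare each group's MIN against it in HAVING

Corrected query:
SELECT author FROM books GROUP BY author HAVING MIN(sold) > (SELECT AVG(sold) FROM books)

Result:
(no rows)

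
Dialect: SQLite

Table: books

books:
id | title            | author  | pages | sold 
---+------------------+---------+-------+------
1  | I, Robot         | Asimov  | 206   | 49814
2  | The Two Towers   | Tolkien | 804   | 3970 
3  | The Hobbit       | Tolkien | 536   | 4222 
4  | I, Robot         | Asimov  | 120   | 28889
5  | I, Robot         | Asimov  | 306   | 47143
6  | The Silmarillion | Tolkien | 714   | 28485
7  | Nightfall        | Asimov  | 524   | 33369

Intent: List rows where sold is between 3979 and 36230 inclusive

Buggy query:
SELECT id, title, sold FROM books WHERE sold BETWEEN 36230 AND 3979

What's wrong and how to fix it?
Bug: The bounds are reversed; BETWEEN a AND b requires a <= b to match anything

Fix: Swap the bounds so the smaller value comes first

Corrected query:
SELECT id, title, sold FROM books WHERE sold BETWEEN 3979 AND 36230

Result:
id | title            | sold 
---+------------------+------
3  | The Hobbit       | 4222 
4  | I, Robot         | 28889
6  | The Silmarillion | 28485
7  | Nightfall        | 33369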